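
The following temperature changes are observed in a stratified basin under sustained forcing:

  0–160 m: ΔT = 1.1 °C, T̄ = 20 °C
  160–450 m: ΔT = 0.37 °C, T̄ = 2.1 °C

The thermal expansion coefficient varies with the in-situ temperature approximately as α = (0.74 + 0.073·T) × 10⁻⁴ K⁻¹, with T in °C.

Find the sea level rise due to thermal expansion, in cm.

Δh = 4.83 cm

Layer 1: α = (0.74 + 0.073×20)×10⁻⁴ = 2.2×10⁻⁴ K⁻¹
Layer 2: α = (0.74 + 0.073×2.1)×10⁻⁴ = 0.8933×10⁻⁴ K⁻¹
Layer 1: 160 × 2.2×10⁻⁴ × 1.1 = 0.03872 m
0.37 × 0.8933×10⁻⁴ × 290 = 0.009585109 m
Δh = 0.03872 + 0.009585109 = 0.048305109 m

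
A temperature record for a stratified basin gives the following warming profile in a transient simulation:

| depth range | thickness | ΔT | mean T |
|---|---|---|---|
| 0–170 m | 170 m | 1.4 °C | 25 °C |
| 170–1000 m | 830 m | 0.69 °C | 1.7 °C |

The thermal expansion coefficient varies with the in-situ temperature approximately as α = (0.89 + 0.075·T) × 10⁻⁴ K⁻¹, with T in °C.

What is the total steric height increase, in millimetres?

Δh ≈ 124 mm

Layer 1: α = (0.89 + 0.075×25)×10⁻⁴ = 2.765×10⁻⁴ K⁻¹
Layer 2: α = (0.89 + 0.075×1.7)×10⁻⁴ = 1.0175×10⁻⁴ K⁻¹
2.765×10⁻⁴ × 1.4 × 170 = 0.065807 m
Layer 2: 0.69 × 1.0175×10⁻⁴ × 830 = 0.058272225 m
Δh = 0.065807 + 0.058272225 = 0.124079225 m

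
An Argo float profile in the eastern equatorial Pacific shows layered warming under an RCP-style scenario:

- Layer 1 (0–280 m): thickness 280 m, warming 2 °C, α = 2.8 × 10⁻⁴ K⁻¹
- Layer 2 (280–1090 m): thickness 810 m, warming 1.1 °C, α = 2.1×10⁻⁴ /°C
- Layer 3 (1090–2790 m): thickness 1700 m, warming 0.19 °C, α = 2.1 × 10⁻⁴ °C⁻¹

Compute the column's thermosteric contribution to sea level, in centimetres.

0–280 m: 2 × 280 × 2.8×10⁻⁴ = 0.15680 m
Layer 2: 810 × 2.1×10⁻⁴ × 1.1 = 0.18711 m
1090–2790 m: 2.1×10⁻⁴ × 1700 × 0.19 = 0.06783 m
Δh = 0.15680 + 0.18711 + 0.06783 = 0.41174 m ≈ 41.2 cm

Δh = 41.2 cm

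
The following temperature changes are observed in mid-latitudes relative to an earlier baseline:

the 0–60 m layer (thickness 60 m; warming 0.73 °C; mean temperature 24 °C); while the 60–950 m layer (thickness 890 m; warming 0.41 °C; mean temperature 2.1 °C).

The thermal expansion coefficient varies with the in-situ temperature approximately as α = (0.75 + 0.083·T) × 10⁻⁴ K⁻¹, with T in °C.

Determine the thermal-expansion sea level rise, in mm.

Layer 1: α = (0.75 + 0.083×24)×10⁻⁴ = 2.742×10⁻⁴ K⁻¹
Layer 2: α = (0.75 + 0.083×2.1)×10⁻⁴ = 0.9243×10⁻⁴ K⁻¹
0–60 m: 60 × 0.73 × 2.742×10⁻⁴ = 0.01200996 m
60–950 m: 0.41 × 0.9243×10⁻⁴ × 890 = 0.033727707 m
Δh = 0.01200996 + 0.033727707 = 0.045737667 m

45.7 mm of thermosteric rise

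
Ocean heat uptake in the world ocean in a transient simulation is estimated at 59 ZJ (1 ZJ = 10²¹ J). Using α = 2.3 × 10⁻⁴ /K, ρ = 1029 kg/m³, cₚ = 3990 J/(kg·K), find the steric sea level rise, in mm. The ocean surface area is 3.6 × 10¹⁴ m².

9.18 mm

Per unit area: Q = 59×10²¹ / (3.6×10¹⁴) ≈ 1.639×10⁸ J/m²
Δh = αQ/(ρcₚ) = 2.3×10⁻⁴ × 1.639×10⁸ / (1029 × 3990) ≈ 0.0091816 m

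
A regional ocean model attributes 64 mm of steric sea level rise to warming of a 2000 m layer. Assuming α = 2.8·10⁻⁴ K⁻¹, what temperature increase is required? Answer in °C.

ΔT = Δh/(αH) = 0.064 / (2.8×10⁻⁴ × 2000) ≈ 0.1143 °C

about 0.114 °C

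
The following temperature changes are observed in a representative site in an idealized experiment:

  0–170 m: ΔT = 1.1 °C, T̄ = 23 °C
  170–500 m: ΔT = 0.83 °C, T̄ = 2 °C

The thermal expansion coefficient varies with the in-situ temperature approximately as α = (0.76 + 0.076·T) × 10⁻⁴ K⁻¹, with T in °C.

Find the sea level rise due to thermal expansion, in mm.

Layer 1: α = (0.76 + 0.076×23)×10⁻⁴ = 2.508×10⁻⁴ K⁻¹
Layer 2: α = (0.76 + 0.076×2)×10⁻⁴ = 0.912×10⁻⁴ K⁻¹
2.508×10⁻⁴ × 170 × 1.1 = 0.0468996 m
Layer 2: 330 × 0.912×10⁻⁴ × 0.83 = 0.02497968 m
Δh = 0.0468996 + 0.02497968 = 0.07187928 m ≈ 71.9 mm

71.9 mm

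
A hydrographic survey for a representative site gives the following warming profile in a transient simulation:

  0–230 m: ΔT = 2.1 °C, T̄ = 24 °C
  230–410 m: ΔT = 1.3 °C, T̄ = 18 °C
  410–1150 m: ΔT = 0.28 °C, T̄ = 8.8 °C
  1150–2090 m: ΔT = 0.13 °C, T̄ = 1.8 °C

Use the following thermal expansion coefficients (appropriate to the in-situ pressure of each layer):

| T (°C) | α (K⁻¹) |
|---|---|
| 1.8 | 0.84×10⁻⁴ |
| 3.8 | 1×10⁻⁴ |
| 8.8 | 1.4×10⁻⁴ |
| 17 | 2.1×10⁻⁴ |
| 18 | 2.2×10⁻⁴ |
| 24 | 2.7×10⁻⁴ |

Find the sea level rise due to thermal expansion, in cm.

Layer 1 at 24 °C → α = 2.7×10⁻⁴ K⁻¹
Layer 2 at 18 °C → α = 2.2×10⁻⁴ K⁻¹
Layer 3 at 8.8 °C → α = 1.4×10⁻⁴ K⁻¹
Layer 4 at 1.8 °C → α = 0.84×10⁻⁴ K⁻¹
230 × 2.7×10⁻⁴ × 2.1 = 0.13041 m
230–410 m: 180 × 1.3 × 2.2×10⁻⁴ = 0.05148 m
Layer 3: 1.4×10⁻⁴ × 0.28 × 740 = 0.029008 m
1150–2090 m: 940 × 0.84×10⁻⁴ × 0.13 = 0.0102648 m
Δh = 0.13041 + 0.05148 + 0.029008 + 0.0102648 = 0.2211628 m

22.1 cm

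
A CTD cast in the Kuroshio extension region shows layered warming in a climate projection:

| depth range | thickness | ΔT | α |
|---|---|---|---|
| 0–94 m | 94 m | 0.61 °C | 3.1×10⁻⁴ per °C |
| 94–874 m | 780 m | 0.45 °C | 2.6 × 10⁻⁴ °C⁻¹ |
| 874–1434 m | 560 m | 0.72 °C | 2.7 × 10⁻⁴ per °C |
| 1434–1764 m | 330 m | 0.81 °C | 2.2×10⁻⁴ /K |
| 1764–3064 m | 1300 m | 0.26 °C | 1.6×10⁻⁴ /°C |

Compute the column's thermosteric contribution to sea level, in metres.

94 × 0.61 × 3.1×10⁻⁴ = 0.0177754 m
94–874 m: 780 × 0.45 × 2.6×10⁻⁴ = 0.09126 m
874–1434 m: 2.7×10⁻⁴ × 560 × 0.72 = 0.108864 m
2.2×10⁻⁴ × 0.81 × 330 = 0.058806 m
1764–3064 m: 1300 × 1.6×10⁻⁴ × 0.26 = 0.05408 m
Δh = 0.0177754 + 0.09126 + 0.108864 + 0.058806 + 0.05408 = 0.3307854 m

0.33 m of thermosteric rise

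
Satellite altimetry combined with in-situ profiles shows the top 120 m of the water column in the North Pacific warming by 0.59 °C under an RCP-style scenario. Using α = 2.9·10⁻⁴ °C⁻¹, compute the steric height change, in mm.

about 21 mm

Δh = αΔT·H = 2.9×10⁻⁴ × 0.59 × 120 = 0.020532 m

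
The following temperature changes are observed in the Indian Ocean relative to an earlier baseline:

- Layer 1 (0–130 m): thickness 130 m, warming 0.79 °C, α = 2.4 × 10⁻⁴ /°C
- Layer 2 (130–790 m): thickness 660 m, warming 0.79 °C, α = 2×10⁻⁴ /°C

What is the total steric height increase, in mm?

Δh = 129 mm

0.79 × 2.4×10⁻⁴ × 130 = 0.024648 m
0.79 × 2×10⁻⁴ × 660 = 0.10428 m
Δh = 0.024648 + 0.10428 = 0.128928 m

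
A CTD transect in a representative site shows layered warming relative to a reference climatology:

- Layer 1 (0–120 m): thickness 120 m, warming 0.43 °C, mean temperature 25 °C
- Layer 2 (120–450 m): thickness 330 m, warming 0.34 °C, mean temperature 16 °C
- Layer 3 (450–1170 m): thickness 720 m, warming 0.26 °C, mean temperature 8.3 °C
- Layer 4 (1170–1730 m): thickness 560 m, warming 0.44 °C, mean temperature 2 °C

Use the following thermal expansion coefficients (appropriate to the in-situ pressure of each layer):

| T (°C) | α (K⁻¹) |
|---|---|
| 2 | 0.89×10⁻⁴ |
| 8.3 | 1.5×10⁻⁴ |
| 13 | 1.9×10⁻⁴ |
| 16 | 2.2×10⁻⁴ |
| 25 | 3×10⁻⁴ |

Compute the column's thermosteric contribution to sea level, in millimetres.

Layer 1 at 25 °C → α = 3×10⁻⁴ K⁻¹
Layer 2 at 16 °C → α = 2.2×10⁻⁴ K⁻¹
Layer 3 at 8.3 °C → α = 1.5×10⁻⁴ K⁻¹
Layer 4 at 2 °C → α = 0.89×10⁻⁴ K⁻¹
120 × 3×10⁻⁴ × 0.43 = 0.01548 m
120–450 m: 330 × 2.2×10⁻⁴ × 0.34 = 0.024684 m
Layer 3: 720 × 1.5×10⁻⁴ × 0.26 = 0.02808 m
560 × 0.44 × 0.89×10⁻⁴ = 0.0219296 m
Δh = 0.01548 + 0.024684 + 0.02808 + 0.0219296 = 0.0901736 m ≈ 90.2 mm

Δh = 90.2 mm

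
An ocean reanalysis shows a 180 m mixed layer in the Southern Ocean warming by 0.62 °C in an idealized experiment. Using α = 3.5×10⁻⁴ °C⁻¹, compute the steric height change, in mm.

39.1 mm

Δh = αΔT·H = 3.5×10⁻⁴ × 0.62 × 180 = 0.03906 m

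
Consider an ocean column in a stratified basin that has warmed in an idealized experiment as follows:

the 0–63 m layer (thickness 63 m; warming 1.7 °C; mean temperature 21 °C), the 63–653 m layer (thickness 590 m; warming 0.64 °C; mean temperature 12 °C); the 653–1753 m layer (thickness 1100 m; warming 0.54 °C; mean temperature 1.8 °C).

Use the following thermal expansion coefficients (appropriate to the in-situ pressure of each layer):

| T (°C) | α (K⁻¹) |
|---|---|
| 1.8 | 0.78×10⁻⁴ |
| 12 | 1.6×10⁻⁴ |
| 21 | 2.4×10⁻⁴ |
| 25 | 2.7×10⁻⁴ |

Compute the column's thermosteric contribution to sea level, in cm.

Δh ≈ 13.2 cm

Layer 1 at 21 °C → α = 2.4×10⁻⁴ K⁻¹
Layer 2 at 12 °C → α = 1.6×10⁻⁴ K⁻¹
Layer 3 at 1.8 °C → α = 0.78×10⁻⁴ K⁻¹
0–63 m: 1.7 × 63 × 2.4×10⁻⁴ = 0.025704 m
Layer 2: 1.6×10⁻⁴ × 0.64 × 590 = 0.060416 m
653–1753 m: 0.78×10⁻⁴ × 0.54 × 1100 = 0.046332 m
Δh = 0.025704 + 0.060416 + 0.046332 = 0.132452 m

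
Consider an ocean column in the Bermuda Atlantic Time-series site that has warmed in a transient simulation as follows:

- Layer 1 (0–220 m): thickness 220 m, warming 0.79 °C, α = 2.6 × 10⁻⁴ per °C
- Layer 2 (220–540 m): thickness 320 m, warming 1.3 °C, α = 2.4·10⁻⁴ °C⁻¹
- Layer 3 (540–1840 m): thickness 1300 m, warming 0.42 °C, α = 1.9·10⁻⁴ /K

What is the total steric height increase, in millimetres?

2.6×10⁻⁴ × 220 × 0.79 = 0.045188 m
Layer 2: 320 × 1.3 × 2.4×10⁻⁴ = 0.09984 m
Layer 3: 1.9×10⁻⁴ × 1300 × 0.42 = 0.10374 m
Δh = 0.045188 + 0.09984 + 0.10374 = 0.248768 m

about 249 mm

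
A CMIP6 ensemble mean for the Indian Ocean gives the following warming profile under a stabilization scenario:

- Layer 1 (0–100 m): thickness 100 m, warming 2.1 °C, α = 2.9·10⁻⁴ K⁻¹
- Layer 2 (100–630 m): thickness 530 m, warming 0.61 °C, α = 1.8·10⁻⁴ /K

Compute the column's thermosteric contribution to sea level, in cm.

12 cm of thermosteric rise

100 × 2.1 × 2.9×10⁻⁴ = 0.06090 m
1.8×10⁻⁴ × 530 × 0.61 = 0.058194 m
Δh = 0.06090 + 0.058194 = 0.119094 m ≈ 12 cm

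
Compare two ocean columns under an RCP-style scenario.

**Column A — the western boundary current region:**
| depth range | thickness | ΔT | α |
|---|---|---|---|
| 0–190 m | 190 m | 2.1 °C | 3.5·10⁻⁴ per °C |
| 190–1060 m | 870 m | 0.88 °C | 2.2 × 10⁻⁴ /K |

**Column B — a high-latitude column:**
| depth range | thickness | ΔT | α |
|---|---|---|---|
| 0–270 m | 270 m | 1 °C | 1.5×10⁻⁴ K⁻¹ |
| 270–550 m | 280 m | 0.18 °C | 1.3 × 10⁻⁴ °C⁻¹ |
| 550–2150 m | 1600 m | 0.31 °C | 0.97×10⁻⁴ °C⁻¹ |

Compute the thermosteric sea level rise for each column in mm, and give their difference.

A: 310 mm; B: 95 mm; difference 210 mm

A 190 × 3.5×10⁻⁴ × 2.1 = 0.13965 m
A 190–1060 m: 2.2×10⁻⁴ × 0.88 × 870 = 0.168432 m
A total: 0.308082 m
B Layer 1: 1 × 1.5×10⁻⁴ × 270 = 0.04050 m
B Layer 2: 280 × 0.18 × 1.3×10⁻⁴ = 0.006552 m
B 0.31 × 0.97×10⁻⁴ × 1600 = 0.048112 m
B total: 0.095164 m
Difference: 0.308082 − 0.095164 = 0.212918 m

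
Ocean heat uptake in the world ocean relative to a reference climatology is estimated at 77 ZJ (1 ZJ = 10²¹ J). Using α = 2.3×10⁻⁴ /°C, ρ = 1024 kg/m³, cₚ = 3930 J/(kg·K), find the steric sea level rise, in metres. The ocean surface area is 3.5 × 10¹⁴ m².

Δh ≈ 0.013 m

Per unit area: Q = 77×10²¹ / (3.5×10¹⁴) = 2.2×10⁸ J/m²
Δh = αQ/(ρcₚ) = 2.3×10⁻⁴ × 2.2×10⁸ / (1024 × 3930) ≈ 0.012574 m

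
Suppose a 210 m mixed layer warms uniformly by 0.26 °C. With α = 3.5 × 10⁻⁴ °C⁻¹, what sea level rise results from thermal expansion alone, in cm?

Δh = αΔT·H = 3.5×10⁻⁴ × 0.26 × 210 = 0.01911 m

Δh ≈ 1.91 cm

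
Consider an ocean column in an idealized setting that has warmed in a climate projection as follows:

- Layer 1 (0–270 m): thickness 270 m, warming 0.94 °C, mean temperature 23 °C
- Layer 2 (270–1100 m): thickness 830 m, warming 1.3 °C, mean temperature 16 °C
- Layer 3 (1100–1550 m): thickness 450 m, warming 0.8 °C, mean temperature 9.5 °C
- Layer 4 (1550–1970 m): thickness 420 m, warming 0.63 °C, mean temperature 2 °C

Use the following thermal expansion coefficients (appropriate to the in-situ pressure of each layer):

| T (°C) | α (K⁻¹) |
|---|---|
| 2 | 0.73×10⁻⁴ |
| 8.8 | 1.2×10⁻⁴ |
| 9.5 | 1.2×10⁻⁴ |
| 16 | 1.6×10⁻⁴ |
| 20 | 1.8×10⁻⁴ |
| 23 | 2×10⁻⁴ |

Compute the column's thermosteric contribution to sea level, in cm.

Layer 1 at 23 °C → α = 2×10⁻⁴ K⁻¹
Layer 2 at 16 °C → α = 1.6×10⁻⁴ K⁻¹
Layer 3 at 9.5 °C → α = 1.2×10⁻⁴ K⁻¹
Layer 4 at 2 °C → α = 0.73×10⁻⁴ K⁻¹
0.94 × 2×10⁻⁴ × 270 = 0.05076 m
270–1100 m: 1.6×10⁻⁴ × 1.3 × 830 = 0.17264 m
1.2×10⁻⁴ × 0.8 × 450 = 0.04320 m
1550–1970 m: 0.73×10⁻⁴ × 0.63 × 420 = 0.0193158 m
Δh = 0.05076 + 0.17264 + 0.04320 + 0.0193158 = 0.2859158 m

28.6 cm of thermosteric rise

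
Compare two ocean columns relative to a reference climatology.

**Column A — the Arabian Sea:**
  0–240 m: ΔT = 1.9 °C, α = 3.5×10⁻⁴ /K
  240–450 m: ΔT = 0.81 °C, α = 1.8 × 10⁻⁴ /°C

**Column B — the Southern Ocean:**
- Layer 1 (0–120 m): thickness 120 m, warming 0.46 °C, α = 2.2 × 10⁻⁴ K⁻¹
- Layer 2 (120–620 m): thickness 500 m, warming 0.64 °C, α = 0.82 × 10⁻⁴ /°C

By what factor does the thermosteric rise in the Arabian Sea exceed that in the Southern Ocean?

A 3.5×10⁻⁴ × 1.9 × 240 = 0.15960 m
A 1.8×10⁻⁴ × 0.81 × 210 = 0.030618 m
A total: 0.190218 m
B Layer 1: 0.46 × 120 × 2.2×10⁻⁴ = 0.012144 m
B 120–620 m: 0.64 × 0.82×10⁻⁴ × 500 = 0.02624 m
B total: 0.038384 m
Ratio: 0.190218 / 0.038384 ≈ 4.956

4.96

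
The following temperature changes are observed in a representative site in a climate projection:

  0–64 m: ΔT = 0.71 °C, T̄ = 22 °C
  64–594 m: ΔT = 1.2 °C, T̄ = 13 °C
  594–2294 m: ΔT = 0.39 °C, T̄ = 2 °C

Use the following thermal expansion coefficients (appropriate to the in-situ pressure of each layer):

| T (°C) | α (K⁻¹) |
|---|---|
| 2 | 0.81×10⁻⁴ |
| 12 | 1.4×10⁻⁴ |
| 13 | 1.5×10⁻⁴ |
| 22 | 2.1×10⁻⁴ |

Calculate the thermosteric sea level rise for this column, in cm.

Layer 1 at 22 °C → α = 2.1×10⁻⁴ K⁻¹
Layer 2 at 13 °C → α = 1.5×10⁻⁴ K⁻¹
Layer 3 at 2 °C → α = 0.81×10⁻⁴ K⁻¹
64 × 2.1×10⁻⁴ × 0.71 = 0.0095424 m
1.5×10⁻⁴ × 1.2 × 530 = 0.09540 m
594–2294 m: 1700 × 0.81×10⁻⁴ × 0.39 = 0.053703 m
Δh = 0.0095424 + 0.09540 + 0.053703 = 0.1586454 m

Δh = 15.9 cm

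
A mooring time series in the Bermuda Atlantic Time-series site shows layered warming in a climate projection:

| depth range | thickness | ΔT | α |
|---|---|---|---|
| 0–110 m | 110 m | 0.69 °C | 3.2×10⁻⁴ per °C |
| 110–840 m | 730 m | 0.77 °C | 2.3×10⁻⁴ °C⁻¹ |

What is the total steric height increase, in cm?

Layer 1: 3.2×10⁻⁴ × 0.69 × 110 = 0.024288 m
110–840 m: 730 × 2.3×10⁻⁴ × 0.77 = 0.129283 m
Δh = 0.024288 + 0.129283 = 0.153571 m

Δh ≈ 15.4 cm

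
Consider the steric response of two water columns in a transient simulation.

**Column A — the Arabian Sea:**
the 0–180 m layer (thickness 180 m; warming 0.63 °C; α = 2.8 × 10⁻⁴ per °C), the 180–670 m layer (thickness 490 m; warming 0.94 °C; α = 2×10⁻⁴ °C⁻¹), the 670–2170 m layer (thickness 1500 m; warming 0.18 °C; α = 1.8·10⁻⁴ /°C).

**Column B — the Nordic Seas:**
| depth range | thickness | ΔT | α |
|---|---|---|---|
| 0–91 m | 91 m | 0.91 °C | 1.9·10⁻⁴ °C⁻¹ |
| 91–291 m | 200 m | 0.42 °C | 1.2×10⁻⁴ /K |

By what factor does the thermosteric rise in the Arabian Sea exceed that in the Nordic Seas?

A Layer 1: 180 × 0.63 × 2.8×10⁻⁴ = 0.031752 m
A Layer 2: 490 × 2×10⁻⁴ × 0.94 = 0.09212 m
A 670–2170 m: 0.18 × 1500 × 1.8×10⁻⁴ = 0.04860 m
A total: 0.172472 m
B 1.9×10⁻⁴ × 0.91 × 91 = 0.0157339 m
B Layer 2: 1.2×10⁻⁴ × 0.42 × 200 = 0.01008 m
B total: 0.0258139 m
Ratio: 0.172472 / 0.0258139 ≈ 6.681

a factor of 6.7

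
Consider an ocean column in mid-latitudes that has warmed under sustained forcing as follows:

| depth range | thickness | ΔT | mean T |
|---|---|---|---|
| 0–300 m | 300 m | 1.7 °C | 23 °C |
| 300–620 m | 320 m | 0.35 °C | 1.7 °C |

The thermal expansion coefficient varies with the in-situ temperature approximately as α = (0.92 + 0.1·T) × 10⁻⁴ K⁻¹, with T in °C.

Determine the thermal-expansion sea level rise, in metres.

Layer 1: α = (0.92 + 0.1×23)×10⁻⁴ = 3.22×10⁻⁴ K⁻¹
Layer 2: α = (0.92 + 0.1×1.7)×10⁻⁴ = 1.09×10⁻⁴ K⁻¹
0–300 m: 1.7 × 3.22×10⁻⁴ × 300 = 0.16422 m
300–620 m: 1.09×10⁻⁴ × 0.35 × 320 = 0.012208 m
Δh = 0.16422 + 0.012208 = 0.176428 m

0.176 m of thermosteric rise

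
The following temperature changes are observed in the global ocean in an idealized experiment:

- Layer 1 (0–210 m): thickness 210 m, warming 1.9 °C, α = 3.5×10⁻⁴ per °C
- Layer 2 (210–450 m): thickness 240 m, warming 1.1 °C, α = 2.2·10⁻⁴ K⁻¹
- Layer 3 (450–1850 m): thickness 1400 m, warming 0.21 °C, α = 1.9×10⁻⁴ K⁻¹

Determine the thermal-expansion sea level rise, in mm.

210 × 3.5×10⁻⁴ × 1.9 = 0.13965 m
1.1 × 240 × 2.2×10⁻⁴ = 0.05808 m
Layer 3: 1400 × 1.9×10⁻⁴ × 0.21 = 0.05586 m
Δh = 0.13965 + 0.05808 + 0.05586 = 0.25359 m ≈ 254 mm

Δh ≈ 254 mm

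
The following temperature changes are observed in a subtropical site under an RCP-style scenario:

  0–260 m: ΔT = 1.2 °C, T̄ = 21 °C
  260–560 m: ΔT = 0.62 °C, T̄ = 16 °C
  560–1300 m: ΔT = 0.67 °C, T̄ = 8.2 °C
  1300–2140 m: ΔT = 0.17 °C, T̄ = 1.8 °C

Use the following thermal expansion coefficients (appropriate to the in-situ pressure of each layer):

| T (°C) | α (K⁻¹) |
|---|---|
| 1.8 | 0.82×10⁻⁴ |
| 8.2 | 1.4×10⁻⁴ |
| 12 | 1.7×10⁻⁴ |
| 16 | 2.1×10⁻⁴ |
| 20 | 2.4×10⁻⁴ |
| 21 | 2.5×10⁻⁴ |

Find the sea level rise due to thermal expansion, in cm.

Layer 1 at 21 °C → α = 2.5×10⁻⁴ K⁻¹
Layer 2 at 16 °C → α = 2.1×10⁻⁴ K⁻¹
Layer 3 at 8.2 °C → α = 1.4×10⁻⁴ K⁻¹
Layer 4 at 1.8 °C → α = 0.82×10⁻⁴ K⁻¹
0–260 m: 2.5×10⁻⁴ × 260 × 1.2 = 0.07800 m
Layer 2: 0.62 × 300 × 2.1×10⁻⁴ = 0.03906 m
Layer 3: 1.4×10⁻⁴ × 0.67 × 740 = 0.069412 m
Layer 4: 840 × 0.17 × 0.82×10⁻⁴ = 0.0117096 m
Δh = 0.07800 + 0.03906 + 0.069412 + 0.0117096 = 0.1981816 m ≈ 19.8 cm

19.8 cm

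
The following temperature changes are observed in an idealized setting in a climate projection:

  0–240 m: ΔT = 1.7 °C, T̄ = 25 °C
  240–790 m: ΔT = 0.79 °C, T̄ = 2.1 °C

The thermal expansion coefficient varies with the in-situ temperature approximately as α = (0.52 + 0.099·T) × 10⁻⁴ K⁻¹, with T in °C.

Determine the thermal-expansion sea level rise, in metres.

0.15 m of thermosteric rise

Layer 1: α = (0.52 + 0.099×25)×10⁻⁴ = 2.995×10⁻⁴ K⁻¹
Layer 2: α = (0.52 + 0.099×2.1)×10⁻⁴ = 0.7279×10⁻⁴ K⁻¹
1.7 × 240 × 2.995×10⁻⁴ = 0.122196 m
550 × 0.79 × 0.7279×10⁻⁴ = 0.031627255 m
Δh = 0.122196 + 0.031627255 = 0.153823255 m ≈ 0.15 m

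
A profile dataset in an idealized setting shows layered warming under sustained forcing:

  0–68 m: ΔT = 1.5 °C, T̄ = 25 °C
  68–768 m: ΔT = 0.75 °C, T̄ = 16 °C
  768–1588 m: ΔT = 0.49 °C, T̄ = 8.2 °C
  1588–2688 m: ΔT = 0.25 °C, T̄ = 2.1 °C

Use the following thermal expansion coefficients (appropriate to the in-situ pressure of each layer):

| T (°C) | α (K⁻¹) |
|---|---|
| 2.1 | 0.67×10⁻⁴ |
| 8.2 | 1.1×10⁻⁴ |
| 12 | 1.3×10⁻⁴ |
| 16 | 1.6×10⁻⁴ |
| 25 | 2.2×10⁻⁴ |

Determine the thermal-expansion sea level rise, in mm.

about 169 mm

Layer 1 at 25 °C → α = 2.2×10⁻⁴ K⁻¹
Layer 2 at 16 °C → α = 1.6×10⁻⁴ K⁻¹
Layer 3 at 8.2 °C → α = 1.1×10⁻⁴ K⁻¹
Layer 4 at 2.1 °C → α = 0.67×10⁻⁴ K⁻¹
Layer 1: 2.2×10⁻⁴ × 1.5 × 68 = 0.02244 m
1.6×10⁻⁴ × 700 × 0.75 = 0.08400 m
768–1588 m: 1.1×10⁻⁴ × 0.49 × 820 = 0.044198 m
1588–2688 m: 1100 × 0.25 × 0.67×10⁻⁴ = 0.018425 m
Δh = 0.02244 + 0.08400 + 0.044198 + 0.018425 = 0.169063 m ≈ 169 mm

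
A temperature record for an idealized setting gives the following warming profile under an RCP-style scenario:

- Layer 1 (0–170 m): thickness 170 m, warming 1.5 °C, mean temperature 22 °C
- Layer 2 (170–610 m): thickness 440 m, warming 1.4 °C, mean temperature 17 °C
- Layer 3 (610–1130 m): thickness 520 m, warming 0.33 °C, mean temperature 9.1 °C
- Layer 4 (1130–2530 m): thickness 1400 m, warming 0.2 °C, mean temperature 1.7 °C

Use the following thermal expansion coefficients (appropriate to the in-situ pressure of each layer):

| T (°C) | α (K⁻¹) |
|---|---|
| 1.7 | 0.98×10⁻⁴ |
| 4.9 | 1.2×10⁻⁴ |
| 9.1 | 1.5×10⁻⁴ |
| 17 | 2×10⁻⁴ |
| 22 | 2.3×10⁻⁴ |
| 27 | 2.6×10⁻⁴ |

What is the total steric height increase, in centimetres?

about 23.5 cm

Layer 1 at 22 °C → α = 2.3×10⁻⁴ K⁻¹
Layer 2 at 17 °C → α = 2×10⁻⁴ K⁻¹
Layer 3 at 9.1 °C → α = 1.5×10⁻⁴ K⁻¹
Layer 4 at 1.7 °C → α = 0.98×10⁻⁴ K⁻¹
0–170 m: 2.3×10⁻⁴ × 1.5 × 170 = 0.05865 m
170–610 m: 2×10⁻⁴ × 1.4 × 440 = 0.12320 m
610–1130 m: 1.5×10⁻⁴ × 0.33 × 520 = 0.02574 m
Layer 4: 1400 × 0.98×10⁻⁴ × 0.2 = 0.02744 m
Δh = 0.05865 + 0.12320 + 0.02574 + 0.02744 = 0.23503 m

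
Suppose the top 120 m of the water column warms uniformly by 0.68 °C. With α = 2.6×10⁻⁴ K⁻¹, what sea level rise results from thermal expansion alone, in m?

Δh ≈ 0.0212 m

Δh = αΔT·H = 2.6×10⁻⁴ × 0.68 × 120 = 0.021216 m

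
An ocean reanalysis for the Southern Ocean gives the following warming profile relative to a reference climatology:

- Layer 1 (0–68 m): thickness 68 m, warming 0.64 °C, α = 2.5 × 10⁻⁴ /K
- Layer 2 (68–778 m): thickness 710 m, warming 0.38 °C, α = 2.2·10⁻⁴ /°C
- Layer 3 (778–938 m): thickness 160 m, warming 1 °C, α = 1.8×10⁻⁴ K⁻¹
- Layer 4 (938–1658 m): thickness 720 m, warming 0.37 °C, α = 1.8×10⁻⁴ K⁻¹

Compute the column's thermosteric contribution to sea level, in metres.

68 × 0.64 × 2.5×10⁻⁴ = 0.01088 m
Layer 2: 2.2×10⁻⁴ × 0.38 × 710 = 0.059356 m
160 × 1 × 1.8×10⁻⁴ = 0.02880 m
Layer 4: 0.37 × 720 × 1.8×10⁻⁴ = 0.047952 m
Δh = 0.01088 + 0.059356 + 0.02880 + 0.047952 = 0.146988 m

0.147 m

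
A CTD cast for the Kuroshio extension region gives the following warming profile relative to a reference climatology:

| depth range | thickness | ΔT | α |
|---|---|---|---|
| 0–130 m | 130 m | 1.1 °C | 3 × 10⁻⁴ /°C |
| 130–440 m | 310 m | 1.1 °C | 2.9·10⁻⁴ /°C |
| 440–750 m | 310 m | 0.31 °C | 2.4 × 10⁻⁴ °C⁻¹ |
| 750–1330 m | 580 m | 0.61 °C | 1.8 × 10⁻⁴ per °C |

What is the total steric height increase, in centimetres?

Δh = 22.9 cm

Layer 1: 1.1 × 3×10⁻⁴ × 130 = 0.04290 m
130–440 m: 2.9×10⁻⁴ × 1.1 × 310 = 0.09889 m
Layer 3: 0.31 × 310 × 2.4×10⁻⁴ = 0.023064 m
Layer 4: 0.61 × 1.8×10⁻⁴ × 580 = 0.063684 m
Δh = 0.04290 + 0.09889 + 0.023064 + 0.063684 = 0.228538 m ≈ 22.9 cm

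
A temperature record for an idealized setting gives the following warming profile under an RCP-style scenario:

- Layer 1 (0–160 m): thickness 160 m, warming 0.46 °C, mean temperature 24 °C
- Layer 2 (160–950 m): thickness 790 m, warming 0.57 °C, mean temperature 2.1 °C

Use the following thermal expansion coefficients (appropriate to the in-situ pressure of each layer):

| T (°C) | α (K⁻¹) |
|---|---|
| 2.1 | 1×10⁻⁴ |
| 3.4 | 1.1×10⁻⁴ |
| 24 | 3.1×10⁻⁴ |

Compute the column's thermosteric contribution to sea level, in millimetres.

67.8 mm

Layer 1 at 24 °C → α = 3.1×10⁻⁴ K⁻¹
Layer 2 at 2.1 °C → α = 1×10⁻⁴ K⁻¹
160 × 0.46 × 3.1×10⁻⁴ = 0.022816 m
0.57 × 1×10⁻⁴ × 790 = 0.04503 m
Δh = 0.022816 + 0.04503 = 0.067846 m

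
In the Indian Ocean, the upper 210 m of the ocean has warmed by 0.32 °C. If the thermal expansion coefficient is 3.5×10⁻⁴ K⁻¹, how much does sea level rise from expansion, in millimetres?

Δh = αΔT·H = 3.5×10⁻⁴ × 0.32 × 210 = 0.02352 m

24 mm of thermosteric rise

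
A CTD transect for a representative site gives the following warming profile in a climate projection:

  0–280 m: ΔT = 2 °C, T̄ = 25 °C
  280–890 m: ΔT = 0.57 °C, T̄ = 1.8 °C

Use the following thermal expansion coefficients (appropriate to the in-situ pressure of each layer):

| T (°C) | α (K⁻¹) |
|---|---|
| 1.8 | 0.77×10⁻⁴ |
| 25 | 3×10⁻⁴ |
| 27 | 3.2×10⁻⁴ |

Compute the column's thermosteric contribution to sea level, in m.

Layer 1 at 25 °C → α = 3×10⁻⁴ K⁻¹
Layer 2 at 1.8 °C → α = 0.77×10⁻⁴ K⁻¹
280 × 3×10⁻⁴ × 2 = 0.16800 m
280–890 m: 610 × 0.77×10⁻⁴ × 0.57 = 0.0267729 m
Δh = 0.16800 + 0.0267729 = 0.1947729 m

Δh ≈ 0.195 m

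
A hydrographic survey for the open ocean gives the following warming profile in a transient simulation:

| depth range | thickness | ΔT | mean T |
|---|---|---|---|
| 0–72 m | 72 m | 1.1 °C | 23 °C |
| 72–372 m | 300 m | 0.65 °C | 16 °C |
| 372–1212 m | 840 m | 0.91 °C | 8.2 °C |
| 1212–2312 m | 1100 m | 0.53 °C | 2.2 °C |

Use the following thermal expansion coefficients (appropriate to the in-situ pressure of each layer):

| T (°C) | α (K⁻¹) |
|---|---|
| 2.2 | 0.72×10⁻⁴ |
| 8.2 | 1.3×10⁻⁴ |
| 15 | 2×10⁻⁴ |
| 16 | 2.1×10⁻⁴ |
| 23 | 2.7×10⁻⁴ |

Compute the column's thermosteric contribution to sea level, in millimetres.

204 mm of thermosteric rise

Layer 1 at 23 °C → α = 2.7×10⁻⁴ K⁻¹
Layer 2 at 16 °C → α = 2.1×10⁻⁴ K⁻¹
Layer 3 at 8.2 °C → α = 1.3×10⁻⁴ K⁻¹
Layer 4 at 2.2 °C → α = 0.72×10⁻⁴ K⁻¹
0–72 m: 1.1 × 2.7×10⁻⁴ × 72 = 0.021384 m
Layer 2: 0.65 × 300 × 2.1×10⁻⁴ = 0.04095 m
Layer 3: 840 × 0.91 × 1.3×10⁻⁴ = 0.099372 m
1212–2312 m: 0.72×10⁻⁴ × 0.53 × 1100 = 0.041976 m
Δh = 0.021384 + 0.04095 + 0.099372 + 0.041976 = 0.203682 m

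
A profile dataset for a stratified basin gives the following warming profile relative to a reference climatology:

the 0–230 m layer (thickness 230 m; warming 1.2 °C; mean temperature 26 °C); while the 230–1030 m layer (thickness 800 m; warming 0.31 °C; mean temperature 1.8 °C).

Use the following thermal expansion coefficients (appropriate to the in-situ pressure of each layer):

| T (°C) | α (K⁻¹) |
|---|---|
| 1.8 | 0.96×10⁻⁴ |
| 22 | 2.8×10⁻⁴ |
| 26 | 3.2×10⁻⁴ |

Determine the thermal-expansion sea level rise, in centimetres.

Δh = 11.2 cm

Layer 1 at 26 °C → α = 3.2×10⁻⁴ K⁻¹
Layer 2 at 1.8 °C → α = 0.96×10⁻⁴ K⁻¹
Layer 1: 230 × 1.2 × 3.2×10⁻⁴ = 0.08832 m
230–1030 m: 800 × 0.96×10⁻⁴ × 0.31 = 0.023808 m
Δh = 0.08832 + 0.023808 = 0.112128 m ≈ 11.2 cm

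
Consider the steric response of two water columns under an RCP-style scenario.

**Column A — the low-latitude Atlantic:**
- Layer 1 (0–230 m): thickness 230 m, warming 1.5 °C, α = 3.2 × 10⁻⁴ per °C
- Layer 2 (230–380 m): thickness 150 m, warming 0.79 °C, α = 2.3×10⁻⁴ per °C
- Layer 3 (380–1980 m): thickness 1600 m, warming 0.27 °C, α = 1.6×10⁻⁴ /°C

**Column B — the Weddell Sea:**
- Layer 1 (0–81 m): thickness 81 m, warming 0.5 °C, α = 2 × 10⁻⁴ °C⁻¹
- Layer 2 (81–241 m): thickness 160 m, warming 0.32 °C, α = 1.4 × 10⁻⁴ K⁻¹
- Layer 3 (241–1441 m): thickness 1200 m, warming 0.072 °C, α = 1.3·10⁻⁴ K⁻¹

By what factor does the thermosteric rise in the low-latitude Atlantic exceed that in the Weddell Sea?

A 230 × 1.5 × 3.2×10⁻⁴ = 0.11040 m
A 2.3×10⁻⁴ × 150 × 0.79 = 0.027255 m
A 380–1980 m: 0.27 × 1.6×10⁻⁴ × 1600 = 0.06912 m
A total: 0.206775 m
B 0.5 × 2×10⁻⁴ × 81 = 0.00810 m
B Layer 2: 0.32 × 160 × 1.4×10⁻⁴ = 0.007168 m
B 1.3×10⁻⁴ × 1200 × 0.072 = 0.011232 m
B total: 0.02650 m
Ratio: 0.206775 / 0.02650 ≈ 7.803

a factor of 7.8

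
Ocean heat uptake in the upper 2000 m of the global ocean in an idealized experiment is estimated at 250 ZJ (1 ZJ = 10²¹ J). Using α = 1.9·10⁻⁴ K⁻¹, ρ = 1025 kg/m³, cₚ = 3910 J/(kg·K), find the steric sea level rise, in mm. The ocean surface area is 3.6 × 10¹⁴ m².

Δh = 33 mm

Per unit area: Q = 250×10²¹ / (3.6×10¹⁴) ≈ 6.944×10⁸ J/m²
Δh = αQ/(ρcₚ) = 1.9×10⁻⁴ × 6.944×10⁸ / (1025 × 3910) ≈ 0.03292 m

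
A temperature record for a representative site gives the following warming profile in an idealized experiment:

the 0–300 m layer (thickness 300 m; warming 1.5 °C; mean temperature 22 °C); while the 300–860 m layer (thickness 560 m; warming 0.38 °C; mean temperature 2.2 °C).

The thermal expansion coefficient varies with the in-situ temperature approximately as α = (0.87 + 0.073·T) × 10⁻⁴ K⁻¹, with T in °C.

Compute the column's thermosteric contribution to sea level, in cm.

Layer 1: α = (0.87 + 0.073×22)×10⁻⁴ = 2.476×10⁻⁴ K⁻¹
Layer 2: α = (0.87 + 0.073×2.2)×10⁻⁴ = 1.0306×10⁻⁴ K⁻¹
0–300 m: 300 × 2.476×10⁻⁴ × 1.5 = 0.11142 m
0.38 × 1.0306×10⁻⁴ × 560 = 0.021931168 m
Δh = 0.11142 + 0.021931168 = 0.133351168 m

Δh = 13 cm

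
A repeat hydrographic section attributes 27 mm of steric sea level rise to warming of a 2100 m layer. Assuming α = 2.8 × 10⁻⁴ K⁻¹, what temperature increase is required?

0.0459 K

ΔT = Δh/(αH) = 0.027 / (2.8×10⁻⁴ × 2100) ≈ 0.04592 K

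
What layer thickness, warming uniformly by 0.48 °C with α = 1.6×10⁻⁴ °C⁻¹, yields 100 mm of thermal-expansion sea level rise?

H = Δh/(αΔT) = 0.1 / (1.6×10⁻⁴ × 0.48) ≈ 1302 m

about 1300 m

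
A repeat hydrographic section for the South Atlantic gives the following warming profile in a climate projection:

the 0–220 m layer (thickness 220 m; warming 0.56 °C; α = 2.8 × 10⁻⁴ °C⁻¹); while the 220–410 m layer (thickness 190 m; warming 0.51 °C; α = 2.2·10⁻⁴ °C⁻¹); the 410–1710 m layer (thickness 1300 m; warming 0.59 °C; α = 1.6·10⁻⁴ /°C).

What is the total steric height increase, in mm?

about 180 mm

0.56 × 220 × 2.8×10⁻⁴ = 0.034496 m
0.51 × 2.2×10⁻⁴ × 190 = 0.021318 m
0.59 × 1300 × 1.6×10⁻⁴ = 0.12272 m
Δh = 0.034496 + 0.021318 + 0.12272 = 0.178534 m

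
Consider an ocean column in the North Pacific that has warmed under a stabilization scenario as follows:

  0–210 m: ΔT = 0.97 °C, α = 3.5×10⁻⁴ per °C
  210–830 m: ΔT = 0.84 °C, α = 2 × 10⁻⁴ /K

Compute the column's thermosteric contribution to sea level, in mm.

Layer 1: 3.5×10⁻⁴ × 0.97 × 210 = 0.071295 m
Layer 2: 620 × 0.84 × 2×10⁻⁴ = 0.10416 m
Δh = 0.071295 + 0.10416 = 0.175455 m ≈ 175 mm

175 mm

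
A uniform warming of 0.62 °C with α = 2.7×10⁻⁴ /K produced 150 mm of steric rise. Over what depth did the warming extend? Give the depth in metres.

about 896 m

H = Δh/(αΔT) = 0.15 / (2.7×10⁻⁴ × 0.62) ≈ 896.1 m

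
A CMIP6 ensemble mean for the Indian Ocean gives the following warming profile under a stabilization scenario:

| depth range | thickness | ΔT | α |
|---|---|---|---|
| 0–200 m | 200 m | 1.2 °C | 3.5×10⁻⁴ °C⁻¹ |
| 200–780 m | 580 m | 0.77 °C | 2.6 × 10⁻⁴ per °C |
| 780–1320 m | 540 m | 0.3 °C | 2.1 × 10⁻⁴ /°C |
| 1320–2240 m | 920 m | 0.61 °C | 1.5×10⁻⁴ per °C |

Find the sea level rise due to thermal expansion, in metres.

Layer 1: 1.2 × 200 × 3.5×10⁻⁴ = 0.08400 m
200–780 m: 580 × 0.77 × 2.6×10⁻⁴ = 0.116116 m
Layer 3: 540 × 2.1×10⁻⁴ × 0.3 = 0.03402 m
Layer 4: 0.61 × 1.5×10⁻⁴ × 920 = 0.08418 m
Δh = 0.08400 + 0.116116 + 0.03402 + 0.08418 = 0.318316 m

0.32 m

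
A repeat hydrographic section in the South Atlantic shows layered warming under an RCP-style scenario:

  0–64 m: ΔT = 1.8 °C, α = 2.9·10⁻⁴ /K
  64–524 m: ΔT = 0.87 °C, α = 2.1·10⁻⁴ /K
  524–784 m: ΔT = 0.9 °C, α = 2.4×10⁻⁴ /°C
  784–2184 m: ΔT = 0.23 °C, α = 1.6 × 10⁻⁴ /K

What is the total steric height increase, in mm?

Layer 1: 64 × 1.8 × 2.9×10⁻⁴ = 0.033408 m
Layer 2: 460 × 2.1×10⁻⁴ × 0.87 = 0.084042 m
524–784 m: 2.4×10⁻⁴ × 260 × 0.9 = 0.05616 m
Layer 4: 0.23 × 1400 × 1.6×10⁻⁴ = 0.05152 m
Δh = 0.033408 + 0.084042 + 0.05616 + 0.05152 = 0.22513 m ≈ 230 mm

about 230 mm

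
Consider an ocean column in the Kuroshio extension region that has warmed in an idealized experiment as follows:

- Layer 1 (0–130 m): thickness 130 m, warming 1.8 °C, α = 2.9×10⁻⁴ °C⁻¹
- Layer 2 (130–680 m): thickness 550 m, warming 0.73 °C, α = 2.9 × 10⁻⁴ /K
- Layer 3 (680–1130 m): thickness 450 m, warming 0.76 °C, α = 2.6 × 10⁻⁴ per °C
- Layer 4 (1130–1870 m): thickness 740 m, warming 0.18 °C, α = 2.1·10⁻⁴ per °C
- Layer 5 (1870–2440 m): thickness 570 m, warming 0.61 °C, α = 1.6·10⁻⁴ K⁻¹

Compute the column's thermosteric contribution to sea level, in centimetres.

about 35.7 cm

1.8 × 2.9×10⁻⁴ × 130 = 0.06786 m
130–680 m: 550 × 2.9×10⁻⁴ × 0.73 = 0.116435 m
Layer 3: 450 × 2.6×10⁻⁴ × 0.76 = 0.08892 m
Layer 4: 0.18 × 740 × 2.1×10⁻⁴ = 0.027972 m
1870–2440 m: 0.61 × 1.6×10⁻⁴ × 570 = 0.055632 m
Δh = 0.06786 + 0.116435 + 0.08892 + 0.027972 + 0.055632 = 0.356819 m ≈ 35.7 cm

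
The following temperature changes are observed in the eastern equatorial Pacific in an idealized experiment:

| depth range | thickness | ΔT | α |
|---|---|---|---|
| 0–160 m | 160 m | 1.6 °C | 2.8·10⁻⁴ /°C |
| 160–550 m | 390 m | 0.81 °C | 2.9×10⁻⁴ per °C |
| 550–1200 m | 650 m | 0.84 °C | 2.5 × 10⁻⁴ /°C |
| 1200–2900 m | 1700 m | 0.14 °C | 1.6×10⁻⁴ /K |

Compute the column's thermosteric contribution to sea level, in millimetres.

338 mm

Layer 1: 1.6 × 2.8×10⁻⁴ × 160 = 0.07168 m
160–550 m: 2.9×10⁻⁴ × 390 × 0.81 = 0.091611 m
Layer 3: 0.84 × 650 × 2.5×10⁻⁴ = 0.13650 m
1700 × 0.14 × 1.6×10⁻⁴ = 0.03808 m
Δh = 0.07168 + 0.091611 + 0.13650 + 0.03808 = 0.337871 m ≈ 338 mm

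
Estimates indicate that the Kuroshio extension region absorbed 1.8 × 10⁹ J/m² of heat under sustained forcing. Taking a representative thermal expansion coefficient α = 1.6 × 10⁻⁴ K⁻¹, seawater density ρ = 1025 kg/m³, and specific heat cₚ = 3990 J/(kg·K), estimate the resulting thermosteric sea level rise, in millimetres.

Δh ≈ 70.4 mm

Δh = αQ/(ρcₚ) = 1.6×10⁻⁴ × 1.8×10⁹ / (1025 × 3990) ≈ 0.07042 m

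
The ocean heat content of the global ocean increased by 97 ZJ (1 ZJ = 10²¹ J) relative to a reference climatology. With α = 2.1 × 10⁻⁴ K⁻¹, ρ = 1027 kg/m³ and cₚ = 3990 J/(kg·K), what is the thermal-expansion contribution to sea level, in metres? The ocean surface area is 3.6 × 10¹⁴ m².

Per unit area: Q = 97×10²¹ / (3.6×10¹⁴) ≈ 2.694×10⁸ J/m²
Δh = αQ/(ρcₚ) = 2.1×10⁻⁴ × 2.694×10⁸ / (1027 × 3990) ≈ 0.013806 m

0.014 m of thermosteric rise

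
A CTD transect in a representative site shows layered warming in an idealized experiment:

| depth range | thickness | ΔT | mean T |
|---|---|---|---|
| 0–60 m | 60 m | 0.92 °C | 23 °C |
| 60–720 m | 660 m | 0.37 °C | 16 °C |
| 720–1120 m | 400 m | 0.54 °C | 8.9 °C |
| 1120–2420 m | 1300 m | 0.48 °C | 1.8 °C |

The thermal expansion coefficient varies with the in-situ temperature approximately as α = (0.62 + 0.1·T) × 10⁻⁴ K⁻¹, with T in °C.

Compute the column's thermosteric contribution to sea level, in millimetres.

about 153 mm

Layer 1: α = (0.62 + 0.1×23)×10⁻⁴ = 2.92×10⁻⁴ K⁻¹
Layer 2: α = (0.62 + 0.1×16)×10⁻⁴ = 2.22×10⁻⁴ K⁻¹
Layer 3: α = (0.62 + 0.1×8.9)×10⁻⁴ = 1.51×10⁻⁴ K⁻¹
Layer 4: α = (0.62 + 0.1×1.8)×10⁻⁴ = 0.8×10⁻⁴ K⁻¹
0–60 m: 2.92×10⁻⁴ × 0.92 × 60 = 0.0161184 m
Layer 2: 0.37 × 660 × 2.22×10⁻⁴ = 0.0542124 m
720–1120 m: 0.54 × 1.51×10⁻⁴ × 400 = 0.032616 m
Layer 4: 0.48 × 1300 × 0.8×10⁻⁴ = 0.04992 m
Δh = 0.0161184 + 0.0542124 + 0.032616 + 0.04992 = 0.1528668 m ≈ 153 mm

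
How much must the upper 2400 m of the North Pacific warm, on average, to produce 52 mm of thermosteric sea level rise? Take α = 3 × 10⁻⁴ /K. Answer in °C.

ΔT ≈ 0.0722 °C

ΔT = Δh/(αH) = 0.052 / (3×10⁻⁴ × 2400) ≈ 0.07222 °C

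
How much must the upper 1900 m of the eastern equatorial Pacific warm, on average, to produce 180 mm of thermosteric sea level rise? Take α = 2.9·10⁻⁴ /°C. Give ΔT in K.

ΔT = Δh/(αH) = 0.18 / (2.9×10⁻⁴ × 1900) ≈ 0.3267 K

ΔT ≈ 0.33 K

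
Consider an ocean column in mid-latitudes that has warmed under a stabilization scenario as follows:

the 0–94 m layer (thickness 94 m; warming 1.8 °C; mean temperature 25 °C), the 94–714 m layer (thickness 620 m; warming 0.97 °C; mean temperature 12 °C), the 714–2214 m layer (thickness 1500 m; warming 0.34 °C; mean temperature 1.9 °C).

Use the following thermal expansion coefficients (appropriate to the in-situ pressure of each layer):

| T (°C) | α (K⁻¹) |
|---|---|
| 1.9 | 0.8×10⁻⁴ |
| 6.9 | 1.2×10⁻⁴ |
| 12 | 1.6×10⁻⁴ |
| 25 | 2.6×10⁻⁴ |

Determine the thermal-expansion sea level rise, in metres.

Layer 1 at 25 °C → α = 2.6×10⁻⁴ K⁻¹
Layer 2 at 12 °C → α = 1.6×10⁻⁴ K⁻¹
Layer 3 at 1.9 °C → α = 0.8×10⁻⁴ K⁻¹
94 × 1.8 × 2.6×10⁻⁴ = 0.043992 m
0.97 × 1.6×10⁻⁴ × 620 = 0.096224 m
Layer 3: 0.34 × 0.8×10⁻⁴ × 1500 = 0.04080 m
Δh = 0.043992 + 0.096224 + 0.04080 = 0.181016 m

Δh ≈ 0.181 m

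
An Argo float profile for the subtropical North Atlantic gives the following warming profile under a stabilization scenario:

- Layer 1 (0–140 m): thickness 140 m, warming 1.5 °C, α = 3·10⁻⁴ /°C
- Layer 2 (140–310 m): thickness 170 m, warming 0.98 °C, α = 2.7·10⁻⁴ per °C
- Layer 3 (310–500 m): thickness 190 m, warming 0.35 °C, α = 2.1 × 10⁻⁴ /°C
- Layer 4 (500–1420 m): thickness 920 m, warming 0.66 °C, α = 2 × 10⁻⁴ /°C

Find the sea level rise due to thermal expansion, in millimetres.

Δh = 240 mm

1.5 × 140 × 3×10⁻⁴ = 0.06300 m
140–310 m: 0.98 × 170 × 2.7×10⁻⁴ = 0.044982 m
Layer 3: 190 × 0.35 × 2.1×10⁻⁴ = 0.013965 m
2×10⁻⁴ × 920 × 0.66 = 0.12144 m
Δh = 0.06300 + 0.044982 + 0.013965 + 0.12144 = 0.243387 m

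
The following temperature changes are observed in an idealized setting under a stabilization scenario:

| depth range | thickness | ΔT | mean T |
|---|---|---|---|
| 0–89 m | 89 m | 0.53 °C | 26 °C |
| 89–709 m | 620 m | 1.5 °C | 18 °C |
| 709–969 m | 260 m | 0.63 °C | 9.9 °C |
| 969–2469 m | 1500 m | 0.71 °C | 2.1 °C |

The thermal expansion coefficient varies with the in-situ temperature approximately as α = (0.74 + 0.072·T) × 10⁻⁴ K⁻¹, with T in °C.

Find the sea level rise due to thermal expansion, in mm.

320 mm of thermosteric rise

Layer 1: α = (0.74 + 0.072×26)×10⁻⁴ = 2.612×10⁻⁴ K⁻¹
Layer 2: α = (0.74 + 0.072×18)×10⁻⁴ = 2.036×10⁻⁴ K⁻¹
Layer 3: α = (0.74 + 0.072×9.9)×10⁻⁴ = 1.4528×10⁻⁴ K⁻¹
Layer 4: α = (0.74 + 0.072×2.1)×10⁻⁴ = 0.8912×10⁻⁴ K⁻¹
Layer 1: 0.53 × 2.612×10⁻⁴ × 89 = 0.012320804 m
2.036×10⁻⁴ × 620 × 1.5 = 0.189348 m
709–969 m: 260 × 1.4528×10⁻⁴ × 0.63 = 0.023796864 m
0.71 × 1500 × 0.8912×10⁻⁴ = 0.0949128 m
Δh = 0.012320804 + 0.189348 + 0.023796864 + 0.0949128 = 0.320378468 m ≈ 320 mm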